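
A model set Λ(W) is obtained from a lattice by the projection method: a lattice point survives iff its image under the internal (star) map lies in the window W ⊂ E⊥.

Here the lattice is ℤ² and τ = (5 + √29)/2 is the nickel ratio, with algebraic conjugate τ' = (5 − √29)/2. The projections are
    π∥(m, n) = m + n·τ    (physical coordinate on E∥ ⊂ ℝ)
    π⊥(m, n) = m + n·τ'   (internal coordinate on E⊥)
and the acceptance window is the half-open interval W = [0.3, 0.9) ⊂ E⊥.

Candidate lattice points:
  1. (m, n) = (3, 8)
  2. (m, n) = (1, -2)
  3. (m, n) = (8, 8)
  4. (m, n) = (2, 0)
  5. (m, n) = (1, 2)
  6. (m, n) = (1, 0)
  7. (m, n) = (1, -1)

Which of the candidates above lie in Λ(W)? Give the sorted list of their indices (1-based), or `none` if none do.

5

Numerically τ ≈ 5.19258 and τ' = −1/τ ≈ -0.19258.
#1 (3,8): internal coord 3 + (8)·τ' = +1.45934; +1.45934 ∉ [0.3, 0.9) → out
#2 (1,-2): internal coord 1 + (-2)·τ' = +1.38516; +1.38516 ∉ [0.3, 0.9) → out
#3 (8,8): internal coord 8 + (8)·τ' = +6.45934; +6.45934 ∉ [0.3, 0.9) → out
#4 (2,0): internal coord 2 + (0)·τ' = +2.00000; +2.00000 ∉ [0.3, 0.9) → out
#5 (1,2): internal coord 1 + (2)·τ' = +0.61484; +0.61484 ∈ [0.3, 0.9) → IN Λ
#6 (1,0): internal coord 1 + (0)·τ' = +1.00000; +1.00000 ∉ [0.3, 0.9) → out
#7 (1,-1): internal coord 1 + (-1)·τ' = +1.19258; +1.19258 ∉ [0.3, 0.9) → out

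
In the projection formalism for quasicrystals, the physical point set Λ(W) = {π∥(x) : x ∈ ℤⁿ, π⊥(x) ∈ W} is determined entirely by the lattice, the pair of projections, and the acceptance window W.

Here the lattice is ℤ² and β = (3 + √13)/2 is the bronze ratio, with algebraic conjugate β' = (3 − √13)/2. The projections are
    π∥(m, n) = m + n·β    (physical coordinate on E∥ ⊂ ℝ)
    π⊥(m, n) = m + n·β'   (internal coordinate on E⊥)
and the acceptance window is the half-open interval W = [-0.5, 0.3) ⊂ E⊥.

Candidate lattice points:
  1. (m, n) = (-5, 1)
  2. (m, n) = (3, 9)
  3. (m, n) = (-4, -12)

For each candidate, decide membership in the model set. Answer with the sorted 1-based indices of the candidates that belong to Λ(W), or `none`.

Numerically β ≈ 3.3028 and β' = −1/β ≈ -0.3028.
#1 (-5,1): internal coord -5 + (1)·β' = -5.3028; -5.3028 ∉ [-0.5, 0.3) → out
#2 (3,9): internal coord 3 + (9)·β' = +0.2750; +0.2750 ∈ [-0.5, 0.3) → IN Λ
#3 (-4,-12): internal coord -4 + (-12)·β' = -0.3667; -0.3667 ∈ [-0.5, 0.3) → IN Λ

2, 3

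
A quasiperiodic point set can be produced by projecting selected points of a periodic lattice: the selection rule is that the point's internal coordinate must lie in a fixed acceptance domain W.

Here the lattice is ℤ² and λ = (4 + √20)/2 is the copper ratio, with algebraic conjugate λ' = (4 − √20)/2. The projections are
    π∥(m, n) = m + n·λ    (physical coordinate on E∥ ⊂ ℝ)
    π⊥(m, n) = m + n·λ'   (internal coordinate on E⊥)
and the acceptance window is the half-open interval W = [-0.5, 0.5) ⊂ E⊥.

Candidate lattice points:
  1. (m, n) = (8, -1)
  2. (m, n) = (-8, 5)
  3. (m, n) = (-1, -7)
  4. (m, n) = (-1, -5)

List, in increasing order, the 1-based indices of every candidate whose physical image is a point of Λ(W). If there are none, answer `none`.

4

Numerically λ ≈ 4.236068 and λ' = −1/λ ≈ -0.236068.
candidate 1: (m,n)=(8,-1) → π∥ = 8-1·λ ≈ 3.763932, π⊥ = 8-1·λ' ≈ 8.236068 ∉ [-0.5, 0.5) ⇒ out
candidate 2: (m,n)=(-8,5) → π∥ = -8+5·λ ≈ 13.180340, π⊥ = -8+5·λ' ≈ -9.180340 ∉ [-0.5, 0.5) ⇒ out
candidate 3: (m,n)=(-1,-7) → π∥ = -1-7·λ ≈ -30.652476, π⊥ = -1-7·λ' ≈ 0.652476 ∉ [-0.5, 0.5) ⇒ out
candidate 4: (m,n)=(-1,-5) → π∥ = -1-5·λ ≈ -22.180340, π⊥ = -1-5·λ' ≈ 0.180340 ∈ [-0.5, 0.5) ⇒ IN Λ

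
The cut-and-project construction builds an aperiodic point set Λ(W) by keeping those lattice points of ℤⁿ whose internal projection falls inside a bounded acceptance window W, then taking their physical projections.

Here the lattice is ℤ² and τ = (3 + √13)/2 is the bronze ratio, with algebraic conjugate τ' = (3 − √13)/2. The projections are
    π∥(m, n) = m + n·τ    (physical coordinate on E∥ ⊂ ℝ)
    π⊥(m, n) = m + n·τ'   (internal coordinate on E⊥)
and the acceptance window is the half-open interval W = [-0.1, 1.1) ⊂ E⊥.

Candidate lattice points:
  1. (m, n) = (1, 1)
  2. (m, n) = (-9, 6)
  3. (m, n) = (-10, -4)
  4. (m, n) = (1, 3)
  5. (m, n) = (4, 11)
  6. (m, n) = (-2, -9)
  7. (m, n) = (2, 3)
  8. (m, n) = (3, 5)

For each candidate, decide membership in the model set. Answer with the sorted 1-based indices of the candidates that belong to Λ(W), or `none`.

Compute τ' = (3−√13)/2 = -0.302776, so π⊥(m,n) = m -0.302776·n.
candidate 1: (m,n)=(1,1) → π∥ = 1+1·τ ≈ 4.302776, π⊥ = 1+1·τ' ≈ 0.697224 ∈ [-0.1, 1.1) ⇒ IN Λ
candidate 2: (m,n)=(-9,6) → π∥ = -9+6·τ ≈ 10.816654, π⊥ = -9+6·τ' ≈ -10.816654 ∉ [-0.1, 1.1) ⇒ out
candidate 3: (m,n)=(-10,-4) → π∥ = -10-4·τ ≈ -23.211103, π⊥ = -10-4·τ' ≈ -8.788897 ∉ [-0.1, 1.1) ⇒ out
candidate 4: (m,n)=(1,3) → π∥ = 1+3·τ ≈ 10.908327, π⊥ = 1+3·τ' ≈ 0.091673 ∈ [-0.1, 1.1) ⇒ IN Λ
candidate 5: (m,n)=(4,11) → π∥ = 4+11·τ ≈ 40.330532, π⊥ = 4+11·τ' ≈ 0.669468 ∈ [-0.1, 1.1) ⇒ IN Λ
candidate 6: (m,n)=(-2,-9) → π∥ = -2-9·τ ≈ -31.724981, π⊥ = -2-9·τ' ≈ 0.724981 ∈ [-0.1, 1.1) ⇒ IN Λ
candidate 7: (m,n)=(2,3) → π∥ = 2+3·τ ≈ 11.908327, π⊥ = 2+3·τ' ≈ 1.091673 ∈ [-0.1, 1.1) ⇒ IN Λ
candidate 8: (m,n)=(3,5) → π∥ = 3+5·τ ≈ 19.513878, π⊥ = 3+5·τ' ≈ 1.486122 ∉ [-0.1, 1.1) ⇒ out

1, 4, 5, 6, 7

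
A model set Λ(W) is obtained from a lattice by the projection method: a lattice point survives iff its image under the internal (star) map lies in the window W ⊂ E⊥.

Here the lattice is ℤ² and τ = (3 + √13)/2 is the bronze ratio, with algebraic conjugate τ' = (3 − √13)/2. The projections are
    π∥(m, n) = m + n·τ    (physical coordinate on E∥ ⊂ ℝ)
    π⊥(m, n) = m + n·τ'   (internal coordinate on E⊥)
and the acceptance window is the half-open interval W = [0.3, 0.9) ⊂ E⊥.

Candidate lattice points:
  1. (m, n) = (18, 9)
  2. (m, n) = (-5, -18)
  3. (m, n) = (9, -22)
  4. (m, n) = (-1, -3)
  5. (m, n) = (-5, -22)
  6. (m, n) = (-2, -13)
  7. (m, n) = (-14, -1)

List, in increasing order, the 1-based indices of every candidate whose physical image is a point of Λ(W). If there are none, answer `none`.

2

Compute τ' = (3−√13)/2 = -0.3028, so π⊥(m,n) = m -0.3028·n.
[1] lift (18,9): star map gives 15.2750; window check 0.3 ≤ 15.2750 < 0.9 is false → out
[2] lift (-5,-18): star map gives 0.4500; window check 0.3 ≤ 0.4500 < 0.9 is true → IN Λ
[3] lift (9,-22): star map gives 15.6611; window check 0.3 ≤ 15.6611 < 0.9 is false → out
[4] lift (-1,-3): star map gives -0.0917; window check 0.3 ≤ -0.0917 < 0.9 is false → out
[5] lift (-5,-22): star map gives 1.6611; window check 0.3 ≤ 1.6611 < 0.9 is false → out
[6] lift (-2,-13): star map gives 1.9361; window check 0.3 ≤ 1.9361 < 0.9 is false → out
[7] lift (-14,-1): star map gives -13.6972; window check 0.3 ≤ -13.6972 < 0.9 is false → out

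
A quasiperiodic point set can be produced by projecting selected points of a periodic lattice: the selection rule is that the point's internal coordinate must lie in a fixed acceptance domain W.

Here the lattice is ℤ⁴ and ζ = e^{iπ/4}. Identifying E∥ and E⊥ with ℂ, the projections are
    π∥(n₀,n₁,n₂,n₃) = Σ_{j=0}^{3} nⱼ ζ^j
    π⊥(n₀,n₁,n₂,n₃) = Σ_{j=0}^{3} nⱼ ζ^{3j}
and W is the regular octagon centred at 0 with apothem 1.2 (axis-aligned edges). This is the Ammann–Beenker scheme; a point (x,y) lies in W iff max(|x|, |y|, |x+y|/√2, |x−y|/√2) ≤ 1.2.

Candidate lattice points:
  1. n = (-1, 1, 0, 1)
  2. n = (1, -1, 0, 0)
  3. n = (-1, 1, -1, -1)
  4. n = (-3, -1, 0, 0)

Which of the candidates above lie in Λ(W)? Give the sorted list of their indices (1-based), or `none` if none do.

none

Internal map: ζ^{3j} for j=0..3 gives (1,0), (−√2/2,√2/2), (0,−1), (√2/2,√2/2).
#1 (-1, 1, 0, 1): internal (-1.0000, 1.4142); octagon support 1.7071 vs apothem 1.2 → ∉ W
#2 (1, -1, 0, 0): internal (1.7071, -0.7071); octagon support 1.7071 vs apothem 1.2 → ∉ W
#3 (-1, 1, -1, -1): internal (-2.4142, 1.0000); octagon support 2.4142 vs apothem 1.2 → ∉ W
#4 (-3, -1, 0, 0): internal (-2.2929, -0.7071); octagon support 2.2929 vs apothem 1.2 → ∉ W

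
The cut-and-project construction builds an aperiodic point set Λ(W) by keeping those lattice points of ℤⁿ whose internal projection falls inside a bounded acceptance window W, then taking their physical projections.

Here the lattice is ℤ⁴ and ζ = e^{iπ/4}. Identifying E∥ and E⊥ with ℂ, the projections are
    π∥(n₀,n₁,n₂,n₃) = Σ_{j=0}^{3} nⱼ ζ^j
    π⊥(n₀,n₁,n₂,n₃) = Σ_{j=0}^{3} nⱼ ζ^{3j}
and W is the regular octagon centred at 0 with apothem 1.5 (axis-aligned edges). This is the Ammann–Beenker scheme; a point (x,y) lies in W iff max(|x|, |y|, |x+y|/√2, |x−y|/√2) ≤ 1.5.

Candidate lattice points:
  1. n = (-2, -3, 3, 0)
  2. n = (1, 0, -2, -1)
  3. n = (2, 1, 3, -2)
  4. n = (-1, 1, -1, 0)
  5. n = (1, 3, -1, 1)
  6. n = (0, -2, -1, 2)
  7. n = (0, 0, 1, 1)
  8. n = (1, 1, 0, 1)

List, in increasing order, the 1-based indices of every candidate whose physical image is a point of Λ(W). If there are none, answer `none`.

2, 7

Internal map: ζ^{3j} for j=0..3 gives (1,0), (−√2/2,√2/2), (0,−1), (√2/2,√2/2).
#1 (-2, -3, 3, 0): internal (0.1213, -5.1213); octagon support 5.1213 vs apothem 1.5 → ∉ W
#2 (1, 0, -2, -1): internal (0.2929, 1.2929); octagon support 1.2929 vs apothem 1.5 → ∈ W
#3 (2, 1, 3, -2): internal (-0.1213, -3.7071); octagon support 3.7071 vs apothem 1.5 → ∉ W
#4 (-1, 1, -1, 0): internal (-1.7071, 1.7071); octagon support 2.4142 vs apothem 1.5 → ∉ W
#5 (1, 3, -1, 1): internal (-0.4142, 3.8284); octagon support 3.8284 vs apothem 1.5 → ∉ W
#6 (0, -2, -1, 2): internal (2.8284, 1.0000); octagon support 2.8284 vs apothem 1.5 → ∉ W
#7 (0, 0, 1, 1): internal (0.7071, -0.2929); octagon support 0.7071 vs apothem 1.5 → ∈ W
#8 (1, 1, 0, 1): internal (1.0000, 1.4142); octagon support 1.7071 vs apothem 1.5 → ∉ W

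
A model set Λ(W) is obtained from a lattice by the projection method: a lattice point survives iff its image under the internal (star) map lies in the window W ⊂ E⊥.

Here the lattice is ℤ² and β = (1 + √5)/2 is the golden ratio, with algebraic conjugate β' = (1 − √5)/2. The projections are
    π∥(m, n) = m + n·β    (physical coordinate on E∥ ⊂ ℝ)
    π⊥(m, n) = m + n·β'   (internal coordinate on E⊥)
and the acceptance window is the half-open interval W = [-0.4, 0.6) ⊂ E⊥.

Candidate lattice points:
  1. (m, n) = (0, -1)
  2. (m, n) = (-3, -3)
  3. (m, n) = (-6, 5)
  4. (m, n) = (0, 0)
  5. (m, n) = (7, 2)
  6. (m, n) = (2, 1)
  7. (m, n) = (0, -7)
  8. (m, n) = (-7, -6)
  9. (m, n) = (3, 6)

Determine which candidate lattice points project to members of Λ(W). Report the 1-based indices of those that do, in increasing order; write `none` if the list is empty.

β' = (1−√5)/2 ≈ -0.6180.
candidate 1: (m,n)=(0,-1) → π∥ = 0-1·β ≈ -1.6180, π⊥ = 0-1·β' ≈ 0.6180 ∉ [-0.4, 0.6) ⇒ out
candidate 2: (m,n)=(-3,-3) → π∥ = -3-3·β ≈ -7.8541, π⊥ = -3-3·β' ≈ -1.1459 ∉ [-0.4, 0.6) ⇒ out
candidate 3: (m,n)=(-6,5) → π∥ = -6+5·β ≈ 2.0902, π⊥ = -6+5·β' ≈ -9.0902 ∉ [-0.4, 0.6) ⇒ out
candidate 4: (m,n)=(0,0) → π∥ = 0+0·β ≈ 0.0000, π⊥ = 0+0·β' ≈ 0.0000 ∈ [-0.4, 0.6) ⇒ IN Λ
candidate 5: (m,n)=(7,2) → π∥ = 7+2·β ≈ 10.2361, π⊥ = 7+2·β' ≈ 5.7639 ∉ [-0.4, 0.6) ⇒ out
candidate 6: (m,n)=(2,1) → π∥ = 2+1·β ≈ 3.6180, π⊥ = 2+1·β' ≈ 1.3820 ∉ [-0.4, 0.6) ⇒ out
candidate 7: (m,n)=(0,-7) → π∥ = 0-7·β ≈ -11.3262, π⊥ = 0-7·β' ≈ 4.3262 ∉ [-0.4, 0.6) ⇒ out
candidate 8: (m,n)=(-7,-6) → π∥ = -7-6·β ≈ -16.7082, π⊥ = -7-6·β' ≈ -3.2918 ∉ [-0.4, 0.6) ⇒ out
candidate 9: (m,n)=(3,6) → π∥ = 3+6·β ≈ 12.7082, π⊥ = 3+6·β' ≈ -0.7082 ∉ [-0.4, 0.6) ⇒ out

4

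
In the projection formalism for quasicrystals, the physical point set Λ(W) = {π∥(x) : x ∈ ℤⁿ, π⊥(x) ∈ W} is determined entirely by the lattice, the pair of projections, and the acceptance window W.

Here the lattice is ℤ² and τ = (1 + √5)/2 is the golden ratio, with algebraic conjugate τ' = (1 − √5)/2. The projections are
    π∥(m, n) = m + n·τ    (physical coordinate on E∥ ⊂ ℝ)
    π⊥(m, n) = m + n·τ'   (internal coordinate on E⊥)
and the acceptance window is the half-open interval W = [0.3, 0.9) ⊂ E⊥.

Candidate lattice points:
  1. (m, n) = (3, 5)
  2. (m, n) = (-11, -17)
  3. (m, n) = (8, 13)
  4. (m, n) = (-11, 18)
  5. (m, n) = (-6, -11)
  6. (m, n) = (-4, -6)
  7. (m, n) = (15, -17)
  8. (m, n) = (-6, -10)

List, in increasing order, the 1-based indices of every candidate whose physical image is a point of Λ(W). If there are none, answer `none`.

5

τ' = (1−√5)/2 ≈ -0.61803.
#1 (3,5): internal coord 3 + (5)·τ' = -0.09017; -0.09017 ∉ [0.3, 0.9) → out
#2 (-11,-17): internal coord -11 + (-17)·τ' = -0.49342; -0.49342 ∉ [0.3, 0.9) → out
#3 (8,13): internal coord 8 + (13)·τ' = -0.03444; -0.03444 ∉ [0.3, 0.9) → out
#4 (-11,18): internal coord -11 + (18)·τ' = -22.12461; -22.12461 ∉ [0.3, 0.9) → out
#5 (-6,-11): internal coord -6 + (-11)·τ' = +0.79837; +0.79837 ∈ [0.3, 0.9) → IN Λ
#6 (-4,-6): internal coord -4 + (-6)·τ' = -0.29180; -0.29180 ∉ [0.3, 0.9) → out
#7 (15,-17): internal coord 15 + (-17)·τ' = +25.50658; +25.50658 ∉ [0.3, 0.9) → out
#8 (-6,-10): internal coord -6 + (-10)·τ' = +0.18034; +0.18034 ∉ [0.3, 0.9) → out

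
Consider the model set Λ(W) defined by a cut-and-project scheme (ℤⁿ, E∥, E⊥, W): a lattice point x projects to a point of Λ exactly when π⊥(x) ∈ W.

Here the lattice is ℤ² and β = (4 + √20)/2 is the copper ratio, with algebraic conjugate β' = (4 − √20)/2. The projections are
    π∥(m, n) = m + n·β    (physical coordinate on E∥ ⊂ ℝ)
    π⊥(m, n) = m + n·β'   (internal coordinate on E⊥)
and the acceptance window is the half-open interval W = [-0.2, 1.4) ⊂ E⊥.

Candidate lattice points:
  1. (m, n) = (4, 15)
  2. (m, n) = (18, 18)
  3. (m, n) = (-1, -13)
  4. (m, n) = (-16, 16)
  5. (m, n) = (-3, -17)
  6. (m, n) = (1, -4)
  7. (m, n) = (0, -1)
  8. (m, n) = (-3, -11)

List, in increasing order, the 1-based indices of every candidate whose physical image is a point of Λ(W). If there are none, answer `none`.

Numerically β ≈ 4.23607 and β' = −1/β ≈ -0.23607.
#1 (4,15): internal coord 4 + (15)·β' = +0.45898; +0.45898 ∈ [-0.2, 1.4) → IN Λ
#2 (18,18): internal coord 18 + (18)·β' = +13.75078; +13.75078 ∉ [-0.2, 1.4) → out
#3 (-1,-13): internal coord -1 + (-13)·β' = +2.06888; +2.06888 ∉ [-0.2, 1.4) → out
#4 (-16,16): internal coord -16 + (16)·β' = -19.77709; -19.77709 ∉ [-0.2, 1.4) → out
#5 (-3,-17): internal coord -3 + (-17)·β' = +1.01316; +1.01316 ∈ [-0.2, 1.4) → IN Λ
#6 (1,-4): internal coord 1 + (-4)·β' = +1.94427; +1.94427 ∉ [-0.2, 1.4) → out
#7 (0,-1): internal coord 0 + (-1)·β' = +0.23607; +0.23607 ∈ [-0.2, 1.4) → IN Λ
#8 (-3,-11): internal coord -3 + (-11)·β' = -0.40325; -0.40325 ∉ [-0.2, 1.4) → out

1, 5, 7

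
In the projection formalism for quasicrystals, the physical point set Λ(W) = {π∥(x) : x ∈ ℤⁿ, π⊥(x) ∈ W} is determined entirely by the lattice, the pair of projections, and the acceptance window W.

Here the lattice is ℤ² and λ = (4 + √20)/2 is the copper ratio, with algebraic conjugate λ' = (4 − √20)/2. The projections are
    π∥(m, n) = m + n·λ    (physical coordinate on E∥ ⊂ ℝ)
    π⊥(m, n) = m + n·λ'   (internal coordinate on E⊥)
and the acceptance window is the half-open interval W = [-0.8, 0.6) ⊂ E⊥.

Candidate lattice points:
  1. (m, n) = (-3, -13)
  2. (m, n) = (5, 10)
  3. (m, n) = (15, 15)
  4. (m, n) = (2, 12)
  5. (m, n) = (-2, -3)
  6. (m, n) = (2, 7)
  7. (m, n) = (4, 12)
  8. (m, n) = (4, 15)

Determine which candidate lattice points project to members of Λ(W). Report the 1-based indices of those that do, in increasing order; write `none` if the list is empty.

Compute λ' = (4−√20)/2 = -0.236068, so π⊥(m,n) = m -0.236068·n.
[1] lift (-3,-13): star map gives 0.068884; window check -0.8 ≤ 0.068884 < 0.6 is true → IN Λ
[2] lift (5,10): star map gives 2.639320; window check -0.8 ≤ 2.639320 < 0.6 is false → out
[3] lift (15,15): star map gives 11.458980; window check -0.8 ≤ 11.458980 < 0.6 is false → out
[4] lift (2,12): star map gives -0.832816; window check -0.8 ≤ -0.832816 < 0.6 is false → out
[5] lift (-2,-3): star map gives -1.291796; window check -0.8 ≤ -1.291796 < 0.6 is false → out
[6] lift (2,7): star map gives 0.347524; window check -0.8 ≤ 0.347524 < 0.6 is true → IN Λ
[7] lift (4,12): star map gives 1.167184; window check -0.8 ≤ 1.167184 < 0.6 is false → out
[8] lift (4,15): star map gives 0.458980; window check -0.8 ≤ 0.458980 < 0.6 is true → IN Λ

1, 6, 8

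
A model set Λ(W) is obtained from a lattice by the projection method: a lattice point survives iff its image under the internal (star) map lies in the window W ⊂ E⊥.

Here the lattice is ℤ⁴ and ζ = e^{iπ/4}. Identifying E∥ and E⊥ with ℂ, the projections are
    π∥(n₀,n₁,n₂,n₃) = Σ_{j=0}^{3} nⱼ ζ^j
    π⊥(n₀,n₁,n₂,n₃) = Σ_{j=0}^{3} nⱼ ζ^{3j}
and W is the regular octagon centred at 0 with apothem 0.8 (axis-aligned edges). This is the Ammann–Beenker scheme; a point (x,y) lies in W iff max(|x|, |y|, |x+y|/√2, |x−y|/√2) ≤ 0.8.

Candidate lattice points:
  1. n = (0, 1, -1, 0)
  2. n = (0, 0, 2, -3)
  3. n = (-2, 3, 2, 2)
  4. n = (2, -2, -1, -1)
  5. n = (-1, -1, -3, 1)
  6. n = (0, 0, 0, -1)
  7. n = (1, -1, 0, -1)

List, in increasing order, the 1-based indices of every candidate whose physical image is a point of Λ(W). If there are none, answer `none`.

With ζ = e^{iπ/4} the internal vectors are ζ^0,ζ^3,ζ^6,ζ^9.
candidate 1: n = (0, 1, -1, 0) → π⊥ ≈ (-0.7071, +1.7071); max(|x|,|y|,|x±y|/√2) = 1.7071 > 0.8 ⇒ ∉ W
candidate 2: n = (0, 0, 2, -3) → π⊥ ≈ (-2.1213, -4.1213); max(|x|,|y|,|x±y|/√2) = 4.4142 > 0.8 ⇒ ∉ W
candidate 3: n = (-2, 3, 2, 2) → π⊥ ≈ (-2.7071, +1.5355); max(|x|,|y|,|x±y|/√2) = 3.0000 > 0.8 ⇒ ∉ W
candidate 4: n = (2, -2, -1, -1) → π⊥ ≈ (+2.7071, -1.1213); max(|x|,|y|,|x±y|/√2) = 2.7071 > 0.8 ⇒ ∉ W
candidate 5: n = (-1, -1, -3, 1) → π⊥ ≈ (+0.4142, +3.0000); max(|x|,|y|,|x±y|/√2) = 3.0000 > 0.8 ⇒ ∉ W
candidate 6: n = (0, 0, 0, -1) → π⊥ ≈ (-0.7071, -0.7071); max(|x|,|y|,|x±y|/√2) = 1.0000 > 0.8 ⇒ ∉ W
candidate 7: n = (1, -1, 0, -1) → π⊥ ≈ (+1.0000, -1.4142); max(|x|,|y|,|x±y|/√2) = 1.7071 > 0.8 ⇒ ∉ W

none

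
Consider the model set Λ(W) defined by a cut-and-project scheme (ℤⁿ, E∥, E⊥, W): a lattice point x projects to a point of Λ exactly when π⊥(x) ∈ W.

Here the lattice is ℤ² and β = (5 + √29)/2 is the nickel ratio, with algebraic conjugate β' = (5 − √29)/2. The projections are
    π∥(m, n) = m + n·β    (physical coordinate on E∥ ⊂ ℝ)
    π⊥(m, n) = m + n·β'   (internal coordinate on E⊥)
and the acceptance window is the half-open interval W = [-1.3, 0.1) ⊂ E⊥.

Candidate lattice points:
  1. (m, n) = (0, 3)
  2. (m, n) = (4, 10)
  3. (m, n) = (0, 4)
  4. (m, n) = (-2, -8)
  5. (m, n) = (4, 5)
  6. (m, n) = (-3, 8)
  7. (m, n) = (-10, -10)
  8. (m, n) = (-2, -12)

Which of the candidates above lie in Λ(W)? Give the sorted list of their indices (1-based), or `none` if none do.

1, 3, 4

Compute β' = (5−√29)/2 = -0.192582, so π⊥(m,n) = m -0.192582·n.
#1 (0,3): internal coord 0 + (3)·β' = -0.577747; -0.577747 ∈ [-1.3, 0.1) → IN Λ
#2 (4,10): internal coord 4 + (10)·β' = +2.074176; +2.074176 ∉ [-1.3, 0.1) → out
#3 (0,4): internal coord 0 + (4)·β' = -0.770330; -0.770330 ∈ [-1.3, 0.1) → IN Λ
#4 (-2,-8): internal coord -2 + (-8)·β' = -0.459341; -0.459341 ∈ [-1.3, 0.1) → IN Λ
#5 (4,5): internal coord 4 + (5)·β' = +3.037088; +3.037088 ∉ [-1.3, 0.1) → out
#6 (-3,8): internal coord -3 + (8)·β' = -4.540659; -4.540659 ∉ [-1.3, 0.1) → out
#7 (-10,-10): internal coord -10 + (-10)·β' = -8.074176; -8.074176 ∉ [-1.3, 0.1) → out
#8 (-2,-12): internal coord -2 + (-12)·β' = +0.310989; +0.310989 ∉ [-1.3, 0.1) → out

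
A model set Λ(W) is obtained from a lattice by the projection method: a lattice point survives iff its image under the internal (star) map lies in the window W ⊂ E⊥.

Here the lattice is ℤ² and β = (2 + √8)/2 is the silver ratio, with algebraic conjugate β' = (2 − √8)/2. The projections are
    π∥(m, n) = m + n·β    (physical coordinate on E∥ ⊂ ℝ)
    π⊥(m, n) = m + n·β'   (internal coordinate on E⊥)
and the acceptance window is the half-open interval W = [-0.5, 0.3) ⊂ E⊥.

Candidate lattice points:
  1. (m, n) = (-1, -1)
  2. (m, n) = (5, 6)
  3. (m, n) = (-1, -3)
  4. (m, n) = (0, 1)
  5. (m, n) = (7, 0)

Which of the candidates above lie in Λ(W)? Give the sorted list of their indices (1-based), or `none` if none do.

Numerically β ≈ 2.41421 and β' = −1/β ≈ -0.41421.
candidate 1: (m,n)=(-1,-1) → π∥ = -1-1·β ≈ -3.41421, π⊥ = -1-1·β' ≈ -0.58579 ∉ [-0.5, 0.3) ⇒ out
candidate 2: (m,n)=(5,6) → π∥ = 5+6·β ≈ 19.48528, π⊥ = 5+6·β' ≈ 2.51472 ∉ [-0.5, 0.3) ⇒ out
candidate 3: (m,n)=(-1,-3) → π∥ = -1-3·β ≈ -8.24264, π⊥ = -1-3·β' ≈ 0.24264 ∈ [-0.5, 0.3) ⇒ IN Λ
candidate 4: (m,n)=(0,1) → π∥ = 0+1·β ≈ 2.41421, π⊥ = 0+1·β' ≈ -0.41421 ∈ [-0.5, 0.3) ⇒ IN Λ
candidate 5: (m,n)=(7,0) → π∥ = 7+0·β ≈ 7.00000, π⊥ = 7+0·β' ≈ 7.00000 ∉ [-0.5, 0.3) ⇒ out

3, 4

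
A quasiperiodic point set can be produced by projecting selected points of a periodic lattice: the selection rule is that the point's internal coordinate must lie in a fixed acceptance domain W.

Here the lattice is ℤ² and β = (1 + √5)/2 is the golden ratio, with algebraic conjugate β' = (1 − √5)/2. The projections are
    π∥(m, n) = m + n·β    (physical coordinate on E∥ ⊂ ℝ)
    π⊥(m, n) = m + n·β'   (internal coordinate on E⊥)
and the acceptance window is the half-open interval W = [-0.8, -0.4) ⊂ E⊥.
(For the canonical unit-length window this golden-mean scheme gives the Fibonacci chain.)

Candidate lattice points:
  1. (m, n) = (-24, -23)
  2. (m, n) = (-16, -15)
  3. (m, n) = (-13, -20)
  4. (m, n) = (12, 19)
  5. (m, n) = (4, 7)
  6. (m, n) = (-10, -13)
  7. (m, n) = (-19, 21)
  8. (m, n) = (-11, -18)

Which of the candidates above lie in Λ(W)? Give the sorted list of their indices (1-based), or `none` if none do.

Numerically β ≈ 1.6180 and β' = −1/β ≈ -0.6180.
candidate 1: (m,n)=(-24,-23) → π∥ = -24-23·β ≈ -61.2148, π⊥ = -24-23·β' ≈ -9.7852 ∉ [-0.8, -0.4) ⇒ out
candidate 2: (m,n)=(-16,-15) → π∥ = -16-15·β ≈ -40.2705, π⊥ = -16-15·β' ≈ -6.7295 ∉ [-0.8, -0.4) ⇒ out
candidate 3: (m,n)=(-13,-20) → π∥ = -13-20·β ≈ -45.3607, π⊥ = -13-20·β' ≈ -0.6393 ∈ [-0.8, -0.4) ⇒ IN Λ
candidate 4: (m,n)=(12,19) → π∥ = 12+19·β ≈ 42.7426, π⊥ = 12+19·β' ≈ 0.2574 ∉ [-0.8, -0.4) ⇒ out
candidate 5: (m,n)=(4,7) → π∥ = 4+7·β ≈ 15.3262, π⊥ = 4+7·β' ≈ -0.3262 ∉ [-0.8, -0.4) ⇒ out
candidate 6: (m,n)=(-10,-13) → π∥ = -10-13·β ≈ -31.0344, π⊥ = -10-13·β' ≈ -1.9656 ∉ [-0.8, -0.4) ⇒ out
candidate 7: (m,n)=(-19,21) → π∥ = -19+21·β ≈ 14.9787, π⊥ = -19+21·β' ≈ -31.9787 ∉ [-0.8, -0.4) ⇒ out
candidate 8: (m,n)=(-11,-18) → π∥ = -11-18·β ≈ -40.1246, π⊥ = -11-18·β' ≈ 0.1246 ∉ [-0.8, -0.4) ⇒ out

3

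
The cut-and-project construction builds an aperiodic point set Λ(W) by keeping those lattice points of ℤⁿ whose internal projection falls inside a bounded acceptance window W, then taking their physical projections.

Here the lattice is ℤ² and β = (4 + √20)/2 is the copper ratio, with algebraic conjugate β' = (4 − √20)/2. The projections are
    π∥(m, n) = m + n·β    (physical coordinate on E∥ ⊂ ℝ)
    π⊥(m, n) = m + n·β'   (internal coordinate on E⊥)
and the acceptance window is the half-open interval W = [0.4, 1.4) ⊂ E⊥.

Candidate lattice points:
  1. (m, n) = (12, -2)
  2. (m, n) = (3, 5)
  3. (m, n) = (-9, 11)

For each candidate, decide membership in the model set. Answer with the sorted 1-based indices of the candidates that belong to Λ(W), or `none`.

none

β' = (4−√20)/2 ≈ -0.236068.
[1] lift (12,-2): star map gives 12.472136; window check 0.4 ≤ 12.472136 < 1.4 is false → out
[2] lift (3,5): star map gives 1.819660; window check 0.4 ≤ 1.819660 < 1.4 is false → out
[3] lift (-9,11): star map gives -11.596748; window check 0.4 ≤ -11.596748 < 1.4 is false → out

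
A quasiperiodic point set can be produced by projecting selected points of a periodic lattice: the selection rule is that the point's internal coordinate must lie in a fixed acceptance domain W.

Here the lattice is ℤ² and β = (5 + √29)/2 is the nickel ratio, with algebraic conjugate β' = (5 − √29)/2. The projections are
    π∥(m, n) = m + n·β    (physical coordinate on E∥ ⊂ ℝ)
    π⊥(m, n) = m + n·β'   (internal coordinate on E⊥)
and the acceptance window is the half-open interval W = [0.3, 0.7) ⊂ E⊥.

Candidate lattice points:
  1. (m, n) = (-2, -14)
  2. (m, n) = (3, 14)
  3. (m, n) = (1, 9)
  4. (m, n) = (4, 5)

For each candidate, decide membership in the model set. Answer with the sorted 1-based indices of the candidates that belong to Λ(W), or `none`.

Numerically β ≈ 5.1926 and β' = −1/β ≈ -0.1926.
candidate 1: (m,n)=(-2,-14) → π∥ = -2-14·β ≈ -74.6962, π⊥ = -2-14·β' ≈ 0.6962 ∈ [0.3, 0.7) ⇒ IN Λ
candidate 2: (m,n)=(3,14) → π∥ = 3+14·β ≈ 75.6962, π⊥ = 3+14·β' ≈ 0.3038 ∈ [0.3, 0.7) ⇒ IN Λ
candidate 3: (m,n)=(1,9) → π∥ = 1+9·β ≈ 47.7332, π⊥ = 1+9·β' ≈ -0.7332 ∉ [0.3, 0.7) ⇒ out
candidate 4: (m,n)=(4,5) → π∥ = 4+5·β ≈ 29.9629, π⊥ = 4+5·β' ≈ 3.0371 ∉ [0.3, 0.7) ⇒ out

1, 2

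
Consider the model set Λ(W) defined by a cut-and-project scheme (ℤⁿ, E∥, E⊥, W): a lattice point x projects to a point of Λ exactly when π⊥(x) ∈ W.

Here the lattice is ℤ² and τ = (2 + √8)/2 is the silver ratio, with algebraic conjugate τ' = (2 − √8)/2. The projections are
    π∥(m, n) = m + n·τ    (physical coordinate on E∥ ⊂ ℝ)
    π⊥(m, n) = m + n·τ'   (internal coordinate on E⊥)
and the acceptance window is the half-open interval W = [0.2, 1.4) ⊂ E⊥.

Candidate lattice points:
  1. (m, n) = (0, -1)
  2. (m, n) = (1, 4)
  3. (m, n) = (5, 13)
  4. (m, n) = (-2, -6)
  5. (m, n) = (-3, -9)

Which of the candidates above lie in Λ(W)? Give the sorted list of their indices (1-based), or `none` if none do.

Numerically τ ≈ 2.4142 and τ' = −1/τ ≈ -0.4142.
#1 (0,-1): internal coord 0 + (-1)·τ' = +0.4142; +0.4142 ∈ [0.2, 1.4) → IN Λ
#2 (1,4): internal coord 1 + (4)·τ' = -0.6569; -0.6569 ∉ [0.2, 1.4) → out
#3 (5,13): internal coord 5 + (13)·τ' = -0.3848; -0.3848 ∉ [0.2, 1.4) → out
#4 (-2,-6): internal coord -2 + (-6)·τ' = +0.4853; +0.4853 ∈ [0.2, 1.4) → IN Λ
#5 (-3,-9): internal coord -3 + (-9)·τ' = +0.7279; +0.7279 ∈ [0.2, 1.4) → IN Λ

1, 4, 5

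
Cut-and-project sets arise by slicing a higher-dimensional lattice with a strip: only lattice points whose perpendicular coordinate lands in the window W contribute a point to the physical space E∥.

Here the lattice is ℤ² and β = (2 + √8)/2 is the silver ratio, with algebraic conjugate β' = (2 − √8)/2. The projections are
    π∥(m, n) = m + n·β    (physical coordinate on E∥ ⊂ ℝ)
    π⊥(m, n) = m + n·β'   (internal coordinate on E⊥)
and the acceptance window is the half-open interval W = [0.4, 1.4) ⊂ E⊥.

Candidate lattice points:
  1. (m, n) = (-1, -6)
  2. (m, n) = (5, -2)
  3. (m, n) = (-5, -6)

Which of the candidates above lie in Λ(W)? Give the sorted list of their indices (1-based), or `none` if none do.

Numerically β ≈ 2.4142 and β' = −1/β ≈ -0.4142.
#1 (-1,-6): internal coord -1 + (-6)·β' = +1.4853; +1.4853 ∉ [0.4, 1.4) → out
#2 (5,-2): internal coord 5 + (-2)·β' = +5.8284; +5.8284 ∉ [0.4, 1.4) → out
#3 (-5,-6): internal coord -5 + (-6)·β' = -2.5147; -2.5147 ∉ [0.4, 1.4) → out

none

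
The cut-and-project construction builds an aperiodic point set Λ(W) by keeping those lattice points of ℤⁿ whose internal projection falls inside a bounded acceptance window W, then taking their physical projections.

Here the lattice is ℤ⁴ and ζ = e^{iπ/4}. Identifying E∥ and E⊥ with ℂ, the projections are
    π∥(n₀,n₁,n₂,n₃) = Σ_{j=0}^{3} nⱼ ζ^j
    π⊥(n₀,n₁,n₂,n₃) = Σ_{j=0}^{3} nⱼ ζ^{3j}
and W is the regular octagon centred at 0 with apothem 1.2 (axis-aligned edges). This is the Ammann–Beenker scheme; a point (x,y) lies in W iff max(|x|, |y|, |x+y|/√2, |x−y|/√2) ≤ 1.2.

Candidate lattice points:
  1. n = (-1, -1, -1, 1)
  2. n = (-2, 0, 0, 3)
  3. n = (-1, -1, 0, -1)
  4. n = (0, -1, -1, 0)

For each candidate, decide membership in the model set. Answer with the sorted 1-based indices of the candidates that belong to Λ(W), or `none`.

With ζ = e^{iπ/4} the internal vectors are ζ^0,ζ^3,ζ^6,ζ^9.
#1 (-1, -1, -1, 1): internal (0.4142, 1.0000); octagon support 1.0000 vs apothem 1.2 → ∈ W
#2 (-2, 0, 0, 3): internal (0.1213, 2.1213); octagon support 2.1213 vs apothem 1.2 → ∉ W
#3 (-1, -1, 0, -1): internal (-1.0000, -1.4142); octagon support 1.7071 vs apothem 1.2 → ∉ W
#4 (0, -1, -1, 0): internal (0.7071, 0.2929); octagon support 0.7071 vs apothem 1.2 → ∈ W

1, 4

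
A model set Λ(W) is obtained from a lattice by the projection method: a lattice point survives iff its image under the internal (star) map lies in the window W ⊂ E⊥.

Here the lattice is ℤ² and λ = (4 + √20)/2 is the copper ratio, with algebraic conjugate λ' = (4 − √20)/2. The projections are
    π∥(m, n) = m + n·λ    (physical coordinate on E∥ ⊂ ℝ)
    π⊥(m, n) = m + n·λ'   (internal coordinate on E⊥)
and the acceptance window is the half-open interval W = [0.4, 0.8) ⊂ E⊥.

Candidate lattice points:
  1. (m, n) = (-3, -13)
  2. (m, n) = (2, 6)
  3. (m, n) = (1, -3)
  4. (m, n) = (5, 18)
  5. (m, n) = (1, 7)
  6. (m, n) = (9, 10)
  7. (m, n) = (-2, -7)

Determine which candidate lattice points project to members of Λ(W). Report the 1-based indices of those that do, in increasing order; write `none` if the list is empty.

Numerically λ ≈ 4.236068 and λ' = −1/λ ≈ -0.236068.
[1] lift (-3,-13): star map gives 0.068884; window check 0.4 ≤ 0.068884 < 0.8 is false → out
[2] lift (2,6): star map gives 0.583592; window check 0.4 ≤ 0.583592 < 0.8 is true → IN Λ
[3] lift (1,-3): star map gives 1.708204; window check 0.4 ≤ 1.708204 < 0.8 is false → out
[4] lift (5,18): star map gives 0.750776; window check 0.4 ≤ 0.750776 < 0.8 is true → IN Λ
[5] lift (1,7): star map gives -0.652476; window check 0.4 ≤ -0.652476 < 0.8 is false → out
[6] lift (9,10): star map gives 6.639320; window check 0.4 ≤ 6.639320 < 0.8 is false → out
[7] lift (-2,-7): star map gives -0.347524; window check 0.4 ≤ -0.347524 < 0.8 is false → out

2, 4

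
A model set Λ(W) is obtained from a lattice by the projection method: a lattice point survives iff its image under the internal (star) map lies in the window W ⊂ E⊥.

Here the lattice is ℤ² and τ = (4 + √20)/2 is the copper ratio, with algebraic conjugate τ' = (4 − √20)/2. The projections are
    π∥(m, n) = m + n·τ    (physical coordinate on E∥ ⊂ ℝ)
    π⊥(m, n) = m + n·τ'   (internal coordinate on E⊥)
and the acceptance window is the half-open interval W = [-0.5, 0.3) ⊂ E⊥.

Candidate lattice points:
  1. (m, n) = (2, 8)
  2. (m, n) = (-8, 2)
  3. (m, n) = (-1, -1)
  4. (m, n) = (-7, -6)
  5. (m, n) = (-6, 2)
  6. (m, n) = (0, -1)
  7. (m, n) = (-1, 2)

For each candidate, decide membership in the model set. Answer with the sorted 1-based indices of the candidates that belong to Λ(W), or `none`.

Numerically τ ≈ 4.2361 and τ' = −1/τ ≈ -0.2361.
candidate 1: (m,n)=(2,8) → π∥ = 2+8·τ ≈ 35.8885, π⊥ = 2+8·τ' ≈ 0.1115 ∈ [-0.5, 0.3) ⇒ IN Λ
candidate 2: (m,n)=(-8,2) → π∥ = -8+2·τ ≈ 0.4721, π⊥ = -8+2·τ' ≈ -8.4721 ∉ [-0.5, 0.3) ⇒ out
candidate 3: (m,n)=(-1,-1) → π∥ = -1-1·τ ≈ -5.2361, π⊥ = -1-1·τ' ≈ -0.7639 ∉ [-0.5, 0.3) ⇒ out
candidate 4: (m,n)=(-7,-6) → π∥ = -7-6·τ ≈ -32.4164, π⊥ = -7-6·τ' ≈ -5.5836 ∉ [-0.5, 0.3) ⇒ out
candidate 5: (m,n)=(-6,2) → π∥ = -6+2·τ ≈ 2.4721, π⊥ = -6+2·τ' ≈ -6.4721 ∉ [-0.5, 0.3) ⇒ out
candidate 6: (m,n)=(0,-1) → π∥ = 0-1·τ ≈ -4.2361, π⊥ = 0-1·τ' ≈ 0.2361 ∈ [-0.5, 0.3) ⇒ IN Λ
candidate 7: (m,n)=(-1,2) → π∥ = -1+2·τ ≈ 7.4721, π⊥ = -1+2·τ' ≈ -1.4721 ∉ [-0.5, 0.3) ⇒ out

1, 6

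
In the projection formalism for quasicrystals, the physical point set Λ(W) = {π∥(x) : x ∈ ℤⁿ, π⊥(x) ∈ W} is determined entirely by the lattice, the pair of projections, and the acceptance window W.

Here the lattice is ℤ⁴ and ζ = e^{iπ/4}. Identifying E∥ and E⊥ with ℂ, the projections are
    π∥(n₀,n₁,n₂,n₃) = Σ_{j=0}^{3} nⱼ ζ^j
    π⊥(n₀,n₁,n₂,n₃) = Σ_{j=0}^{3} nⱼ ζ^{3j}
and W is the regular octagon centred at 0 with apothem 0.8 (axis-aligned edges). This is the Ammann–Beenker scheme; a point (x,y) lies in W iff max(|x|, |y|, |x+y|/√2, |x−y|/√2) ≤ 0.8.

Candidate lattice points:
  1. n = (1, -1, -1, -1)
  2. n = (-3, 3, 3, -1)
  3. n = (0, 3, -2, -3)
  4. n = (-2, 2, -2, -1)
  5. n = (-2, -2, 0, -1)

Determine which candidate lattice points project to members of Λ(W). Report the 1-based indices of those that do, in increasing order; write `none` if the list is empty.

Internal map: ζ^{3j} for j=0..3 gives (1,0), (−√2/2,√2/2), (0,−1), (√2/2,√2/2).
#1 (1, -1, -1, -1): internal (1.00000, -0.41421); octagon support 1.00000 vs apothem 0.8 → ∉ W
#2 (-3, 3, 3, -1): internal (-5.82843, -1.58579); octagon support 5.82843 vs apothem 0.8 → ∉ W
#3 (0, 3, -2, -3): internal (-4.24264, 2.00000); octagon support 4.41421 vs apothem 0.8 → ∉ W
#4 (-2, 2, -2, -1): internal (-4.12132, 2.70711); octagon support 4.82843 vs apothem 0.8 → ∉ W
#5 (-2, -2, 0, -1): internal (-1.29289, -2.12132); octagon support 2.41421 vs apothem 0.8 → ∉ W

none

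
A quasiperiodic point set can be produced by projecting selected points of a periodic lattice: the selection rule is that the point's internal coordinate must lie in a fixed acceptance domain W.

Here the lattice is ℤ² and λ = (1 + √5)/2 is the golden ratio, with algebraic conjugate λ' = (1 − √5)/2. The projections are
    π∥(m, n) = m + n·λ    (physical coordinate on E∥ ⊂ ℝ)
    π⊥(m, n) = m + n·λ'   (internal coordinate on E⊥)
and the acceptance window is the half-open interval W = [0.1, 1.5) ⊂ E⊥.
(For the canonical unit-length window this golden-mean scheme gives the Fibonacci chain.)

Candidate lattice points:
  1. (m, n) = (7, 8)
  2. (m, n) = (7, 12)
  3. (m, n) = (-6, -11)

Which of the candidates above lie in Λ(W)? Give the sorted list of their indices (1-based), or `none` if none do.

λ' = (1−√5)/2 ≈ -0.61803.
[1] lift (7,8): star map gives 2.05573; window check 0.1 ≤ 2.05573 < 1.5 is false → out
[2] lift (7,12): star map gives -0.41641; window check 0.1 ≤ -0.41641 < 1.5 is false → out
[3] lift (-6,-11): star map gives 0.79837; window check 0.1 ≤ 0.79837 < 1.5 is true → IN Λ

3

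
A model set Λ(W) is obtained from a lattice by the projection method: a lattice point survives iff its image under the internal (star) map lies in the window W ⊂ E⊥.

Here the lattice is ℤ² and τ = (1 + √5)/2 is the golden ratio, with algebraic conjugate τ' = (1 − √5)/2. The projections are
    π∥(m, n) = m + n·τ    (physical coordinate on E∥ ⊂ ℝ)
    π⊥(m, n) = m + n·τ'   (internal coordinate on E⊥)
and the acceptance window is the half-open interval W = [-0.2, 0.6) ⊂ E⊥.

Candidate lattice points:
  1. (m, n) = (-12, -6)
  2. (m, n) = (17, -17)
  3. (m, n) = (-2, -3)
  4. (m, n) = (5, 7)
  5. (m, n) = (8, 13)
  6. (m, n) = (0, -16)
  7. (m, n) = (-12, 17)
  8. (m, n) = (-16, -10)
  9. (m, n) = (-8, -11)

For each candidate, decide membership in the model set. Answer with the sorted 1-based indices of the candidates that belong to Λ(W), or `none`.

3, 5

τ' = (1−√5)/2 ≈ -0.618034.
candidate 1: (m,n)=(-12,-6) → π∥ = -12-6·τ ≈ -21.708204, π⊥ = -12-6·τ' ≈ -8.291796 ∉ [-0.2, 0.6) ⇒ out
candidate 2: (m,n)=(17,-17) → π∥ = 17-17·τ ≈ -10.506578, π⊥ = 17-17·τ' ≈ 27.506578 ∉ [-0.2, 0.6) ⇒ out
candidate 3: (m,n)=(-2,-3) → π∥ = -2-3·τ ≈ -6.854102, π⊥ = -2-3·τ' ≈ -0.145898 ∈ [-0.2, 0.6) ⇒ IN Λ
candidate 4: (m,n)=(5,7) → π∥ = 5+7·τ ≈ 16.326238, π⊥ = 5+7·τ' ≈ 0.673762 ∉ [-0.2, 0.6) ⇒ out
candidate 5: (m,n)=(8,13) → π∥ = 8+13·τ ≈ 29.034442, π⊥ = 8+13·τ' ≈ -0.034442 ∈ [-0.2, 0.6) ⇒ IN Λ
candidate 6: (m,n)=(0,-16) → π∥ = 0-16·τ ≈ -25.888544, π⊥ = 0-16·τ' ≈ 9.888544 ∉ [-0.2, 0.6) ⇒ out
candidate 7: (m,n)=(-12,17) → π∥ = -12+17·τ ≈ 15.506578, π⊥ = -12+17·τ' ≈ -22.506578 ∉ [-0.2, 0.6) ⇒ out
candidate 8: (m,n)=(-16,-10) → π∥ = -16-10·τ ≈ -32.180340, π⊥ = -16-10·τ' ≈ -9.819660 ∉ [-0.2, 0.6) ⇒ out
candidate 9: (m,n)=(-8,-11) → π∥ = -8-11·τ ≈ -25.798374, π⊥ = -8-11·τ' ≈ -1.201626 ∉ [-0.2, 0.6) ⇒ out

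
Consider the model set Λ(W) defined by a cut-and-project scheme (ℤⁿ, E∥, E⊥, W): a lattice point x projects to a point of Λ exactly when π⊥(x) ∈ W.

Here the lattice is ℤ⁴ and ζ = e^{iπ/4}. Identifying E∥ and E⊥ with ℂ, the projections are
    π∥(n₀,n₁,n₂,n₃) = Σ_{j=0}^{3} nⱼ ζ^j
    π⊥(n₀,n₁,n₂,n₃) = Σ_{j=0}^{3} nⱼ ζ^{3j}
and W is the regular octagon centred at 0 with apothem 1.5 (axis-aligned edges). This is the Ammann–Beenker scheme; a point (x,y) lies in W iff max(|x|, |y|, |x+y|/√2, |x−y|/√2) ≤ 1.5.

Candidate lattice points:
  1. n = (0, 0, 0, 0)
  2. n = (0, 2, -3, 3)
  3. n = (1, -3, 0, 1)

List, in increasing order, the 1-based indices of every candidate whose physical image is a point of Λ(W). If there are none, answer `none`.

π⊥(n) = n₀ + n₁ζ³ + n₂ζ⁶ + n₃ζ⁹ where ζ = e^{iπ/4}.
candidate 1: n = (0, 0, 0, 0) → π⊥ ≈ (+0.0000, +0.0000); max(|x|,|y|,|x±y|/√2) = 0.0000 ≤ 1.5 ⇒ ∈ W
candidate 2: n = (0, 2, -3, 3) → π⊥ ≈ (+0.7071, +6.5355); max(|x|,|y|,|x±y|/√2) = 6.5355 > 1.5 ⇒ ∉ W
candidate 3: n = (1, -3, 0, 1) → π⊥ ≈ (+3.8284, -1.4142); max(|x|,|y|,|x±y|/√2) = 3.8284 > 1.5 ⇒ ∉ W

1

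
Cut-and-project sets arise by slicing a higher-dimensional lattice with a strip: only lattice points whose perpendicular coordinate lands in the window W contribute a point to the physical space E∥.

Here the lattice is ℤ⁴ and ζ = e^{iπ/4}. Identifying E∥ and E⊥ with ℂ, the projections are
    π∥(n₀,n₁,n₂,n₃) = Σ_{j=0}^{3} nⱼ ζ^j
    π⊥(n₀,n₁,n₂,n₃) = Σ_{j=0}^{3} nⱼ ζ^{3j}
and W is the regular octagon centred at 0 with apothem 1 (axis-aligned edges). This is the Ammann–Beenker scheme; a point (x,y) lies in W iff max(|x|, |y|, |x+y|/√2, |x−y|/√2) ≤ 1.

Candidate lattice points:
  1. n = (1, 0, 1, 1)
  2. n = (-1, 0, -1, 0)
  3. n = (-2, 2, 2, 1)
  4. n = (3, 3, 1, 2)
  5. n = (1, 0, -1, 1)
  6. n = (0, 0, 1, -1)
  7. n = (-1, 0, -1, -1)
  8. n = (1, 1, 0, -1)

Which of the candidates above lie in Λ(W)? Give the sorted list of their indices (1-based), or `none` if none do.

Internal map: ζ^{3j} for j=0..3 gives (1,0), (−√2/2,√2/2), (0,−1), (√2/2,√2/2).
candidate 1: n = (1, 0, 1, 1) → π⊥ ≈ (+1.7071, -0.2929); max(|x|,|y|,|x±y|/√2) = 1.7071 > 1 ⇒ ∉ W
candidate 2: n = (-1, 0, -1, 0) → π⊥ ≈ (-1.0000, +1.0000); max(|x|,|y|,|x±y|/√2) = 1.4142 > 1 ⇒ ∉ W
candidate 3: n = (-2, 2, 2, 1) → π⊥ ≈ (-2.7071, +0.1213); max(|x|,|y|,|x±y|/√2) = 2.7071 > 1 ⇒ ∉ W
candidate 4: n = (3, 3, 1, 2) → π⊥ ≈ (+2.2929, +2.5355); max(|x|,|y|,|x±y|/√2) = 3.4142 > 1 ⇒ ∉ W
candidate 5: n = (1, 0, -1, 1) → π⊥ ≈ (+1.7071, +1.7071); max(|x|,|y|,|x±y|/√2) = 2.4142 > 1 ⇒ ∉ W
candidate 6: n = (0, 0, 1, -1) → π⊥ ≈ (-0.7071, -1.7071); max(|x|,|y|,|x±y|/√2) = 1.7071 > 1 ⇒ ∉ W
candidate 7: n = (-1, 0, -1, -1) → π⊥ ≈ (-1.7071, +0.2929); max(|x|,|y|,|x±y|/√2) = 1.7071 > 1 ⇒ ∉ W
candidate 8: n = (1, 1, 0, -1) → π⊥ ≈ (-0.4142, +0.0000); max(|x|,|y|,|x±y|/√2) = 0.4142 ≤ 1 ⇒ ∈ W

8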